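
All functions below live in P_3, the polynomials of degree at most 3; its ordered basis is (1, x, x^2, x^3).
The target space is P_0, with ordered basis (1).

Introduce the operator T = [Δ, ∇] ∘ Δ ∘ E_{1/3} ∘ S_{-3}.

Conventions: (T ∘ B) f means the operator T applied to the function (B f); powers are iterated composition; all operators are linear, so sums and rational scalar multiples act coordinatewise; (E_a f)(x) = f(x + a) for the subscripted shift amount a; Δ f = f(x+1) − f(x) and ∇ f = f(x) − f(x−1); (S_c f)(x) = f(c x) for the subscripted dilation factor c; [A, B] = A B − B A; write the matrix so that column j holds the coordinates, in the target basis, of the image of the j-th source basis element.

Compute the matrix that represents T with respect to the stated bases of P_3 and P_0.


image of 1: 0
image of x: 0
image of x^2: 0
image of x^3: 0
each image's coordinates form column j of the matrix

the matrix is [[0, 0, 0, 0]] (rows listed top to bottom)


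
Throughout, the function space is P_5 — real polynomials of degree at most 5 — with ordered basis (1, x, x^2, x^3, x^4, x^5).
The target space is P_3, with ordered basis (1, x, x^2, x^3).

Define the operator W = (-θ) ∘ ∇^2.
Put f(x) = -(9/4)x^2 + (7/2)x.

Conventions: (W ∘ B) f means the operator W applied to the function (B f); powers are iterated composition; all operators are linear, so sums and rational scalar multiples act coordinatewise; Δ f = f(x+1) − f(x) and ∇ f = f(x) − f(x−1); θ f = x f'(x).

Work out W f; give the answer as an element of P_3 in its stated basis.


g(x) = 0

∇ f = -(9/2)x + 23/4
∇ ∇ f = -9/2
θ ∇^2 f = 0
(-θ) ∇^2 f = 0


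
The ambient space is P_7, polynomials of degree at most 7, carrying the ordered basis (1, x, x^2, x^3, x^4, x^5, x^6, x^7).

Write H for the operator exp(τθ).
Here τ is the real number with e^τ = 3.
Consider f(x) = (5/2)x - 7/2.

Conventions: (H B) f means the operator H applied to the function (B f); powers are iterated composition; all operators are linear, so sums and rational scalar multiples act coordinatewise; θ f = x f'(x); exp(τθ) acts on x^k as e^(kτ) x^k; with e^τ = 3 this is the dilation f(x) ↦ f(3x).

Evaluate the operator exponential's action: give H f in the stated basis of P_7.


the result is g(x) = (15/2)x - 7/2

exp(τθ) x^k = e^(kτ) x^k; with e^τ = 3 this sends x^k to 3^k x^k
x ↦ 3 x
applying this coordinatewise to f: exp(τθ) f = (15/2)x - 7/2


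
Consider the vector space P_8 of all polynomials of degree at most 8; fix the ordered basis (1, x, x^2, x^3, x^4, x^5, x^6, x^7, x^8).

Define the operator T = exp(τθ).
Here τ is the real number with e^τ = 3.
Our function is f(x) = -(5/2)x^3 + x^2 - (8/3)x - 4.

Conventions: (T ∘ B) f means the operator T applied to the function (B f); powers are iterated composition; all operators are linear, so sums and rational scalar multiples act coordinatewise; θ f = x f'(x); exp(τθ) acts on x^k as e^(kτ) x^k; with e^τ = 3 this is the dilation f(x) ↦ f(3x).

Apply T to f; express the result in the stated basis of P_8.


exp(τθ) x^k = e^(kτ) x^k; with e^τ = 3 this sends x^k to 3^k x^k
x ↦ 3 x
x^2 ↦ 9 x^2
x^3 ↦ 27 x^3
applying this coordinatewise to f: exp(τθ) f = -(135/2)x^3 + 9x^2 - 8x - 4

g(x) = -(135/2)x^3 + 9x^2 - 8x - 4


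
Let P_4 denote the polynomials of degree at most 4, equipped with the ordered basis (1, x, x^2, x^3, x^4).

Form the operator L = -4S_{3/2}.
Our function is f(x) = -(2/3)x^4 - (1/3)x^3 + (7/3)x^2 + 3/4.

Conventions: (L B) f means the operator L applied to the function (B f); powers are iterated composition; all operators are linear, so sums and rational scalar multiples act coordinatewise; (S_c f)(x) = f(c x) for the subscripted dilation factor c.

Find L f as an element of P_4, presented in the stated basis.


S_{3/2} f = -(27/8)x^4 - (9/8)x^3 + (21/4)x^2 + 3/4
(-4S_{3/2}) f = (27/2)x^4 + (9/2)x^3 - 21x^2 - 3

the result is g(x) = (27/2)x^4 + (9/2)x^3 - 21x^2 - 3


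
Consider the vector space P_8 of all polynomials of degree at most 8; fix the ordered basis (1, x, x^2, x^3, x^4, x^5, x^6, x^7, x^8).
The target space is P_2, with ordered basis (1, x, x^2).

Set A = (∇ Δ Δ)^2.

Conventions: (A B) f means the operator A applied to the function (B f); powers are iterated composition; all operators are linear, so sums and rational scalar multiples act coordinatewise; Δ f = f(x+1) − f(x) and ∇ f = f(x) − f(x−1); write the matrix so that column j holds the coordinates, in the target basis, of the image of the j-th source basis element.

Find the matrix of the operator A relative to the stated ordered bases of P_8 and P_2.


the matrix is [[0, 0, 0, 0, 0, 0, 720, 5040, 30240]; [0, 0, 0, 0, 0, 0, 0, 5040, 40320]; [0, 0, 0, 0, 0, 0, 0, 0, 20160]] (rows listed top to bottom)

image of 1: 0
image of x: 0
image of x^2: 0
image of x^3: 0
image of x^4: 0
image of x^5: 0
image of x^6: 720
image of x^7: 5040x + 5040
image of x^8: 20160x^2 + 40320x + 30240
each image's coordinates form column j of the matrix


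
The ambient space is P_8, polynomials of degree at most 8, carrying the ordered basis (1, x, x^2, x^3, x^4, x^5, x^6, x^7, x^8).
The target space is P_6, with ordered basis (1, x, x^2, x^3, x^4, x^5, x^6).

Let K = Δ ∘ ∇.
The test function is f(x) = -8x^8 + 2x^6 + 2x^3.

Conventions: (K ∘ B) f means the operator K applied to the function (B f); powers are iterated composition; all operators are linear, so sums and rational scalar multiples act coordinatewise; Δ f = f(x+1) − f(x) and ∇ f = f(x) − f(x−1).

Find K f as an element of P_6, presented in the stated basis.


g(x) = -448x^6 - 1060x^4 - 388x^2 + 12x - 12

∇ f = -64x^7 + 224x^6 - 436x^5 + 530x^4 - 408x^3 + 200x^2 - 58x + 8
Δ ∇ f = -448x^6 - 1060x^4 - 388x^2 + 12x - 12


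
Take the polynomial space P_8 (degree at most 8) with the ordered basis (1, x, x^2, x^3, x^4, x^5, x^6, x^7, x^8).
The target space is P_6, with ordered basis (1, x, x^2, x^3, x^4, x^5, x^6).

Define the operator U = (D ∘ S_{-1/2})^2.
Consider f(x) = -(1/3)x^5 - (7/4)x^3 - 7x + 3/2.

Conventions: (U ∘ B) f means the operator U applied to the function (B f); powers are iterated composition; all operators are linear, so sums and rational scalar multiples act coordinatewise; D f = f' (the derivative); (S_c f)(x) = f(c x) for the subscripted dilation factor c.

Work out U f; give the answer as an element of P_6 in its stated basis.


the result is g(x) = (5/384)x^3 + (21/64)x

S_{-1/2} f = (1/96)x^5 + (7/32)x^3 + (7/2)x + 3/2
D S_{-1/2} f = (5/96)x^4 + (21/32)x^2 + 7/2
S_{-1/2} (D ∘ S_{-1/2}) f = (5/1536)x^4 + (21/128)x^2 + 7/2
D S_{-1/2} (D ∘ S_{-1/2}) f = (5/384)x^3 + (21/64)x


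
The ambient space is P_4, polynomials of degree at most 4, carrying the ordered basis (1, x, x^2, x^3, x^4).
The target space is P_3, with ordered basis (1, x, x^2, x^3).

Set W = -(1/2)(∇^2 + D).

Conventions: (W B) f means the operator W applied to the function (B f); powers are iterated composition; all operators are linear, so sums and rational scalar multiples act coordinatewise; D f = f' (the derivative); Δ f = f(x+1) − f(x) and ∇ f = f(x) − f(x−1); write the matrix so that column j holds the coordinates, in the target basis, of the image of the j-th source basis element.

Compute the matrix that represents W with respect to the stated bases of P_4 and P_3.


image of 1: 0
image of x: -1/2
image of x^2: -x - 1
image of x^3: -(3/2)x^2 - 3x + 3
image of x^4: -2x^3 - 6x^2 + 12x - 7
each image's coordinates form column j of the matrix

the matrix is [[0, -1/2, -1, 3, -7]; [0, 0, -1, -3, 12]; [0, 0, 0, -3/2, -6]; [0, 0, 0, 0, -2]] (rows listed top to bottom)


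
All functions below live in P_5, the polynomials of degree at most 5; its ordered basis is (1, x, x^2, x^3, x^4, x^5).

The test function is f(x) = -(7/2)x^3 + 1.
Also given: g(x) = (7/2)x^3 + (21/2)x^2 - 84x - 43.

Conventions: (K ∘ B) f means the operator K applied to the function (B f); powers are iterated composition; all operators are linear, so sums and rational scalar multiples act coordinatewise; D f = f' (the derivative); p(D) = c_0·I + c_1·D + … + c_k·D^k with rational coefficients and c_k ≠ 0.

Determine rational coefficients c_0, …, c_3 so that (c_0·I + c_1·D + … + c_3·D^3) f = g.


D^0 f = -(7/2)x^3 + 1
D^1 f = -(21/2)x^2
D^2 f = -21x
D^3 f = -21
matching coefficients of g against c_0 f + c_1 Df + … from the top degree down determines the c_i
solution: c_0 = -1, c_1 = -1, c_2 = 4, c_3 = 2

c_0 = -1, c_1 = -1, c_2 = 4, c_3 = 2


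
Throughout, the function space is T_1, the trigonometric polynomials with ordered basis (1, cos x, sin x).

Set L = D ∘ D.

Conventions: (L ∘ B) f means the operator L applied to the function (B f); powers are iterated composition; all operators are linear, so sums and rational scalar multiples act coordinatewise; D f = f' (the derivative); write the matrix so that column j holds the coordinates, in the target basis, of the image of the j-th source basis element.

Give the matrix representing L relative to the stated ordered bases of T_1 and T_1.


image of 1: 0
image of cos x: -cos x
image of sin x: -sin x
each image's coordinates form column j of the matrix

the matrix is [[0, 0, 0]; [0, -1, 0]; [0, 0, -1]] (rows listed top to bottom)


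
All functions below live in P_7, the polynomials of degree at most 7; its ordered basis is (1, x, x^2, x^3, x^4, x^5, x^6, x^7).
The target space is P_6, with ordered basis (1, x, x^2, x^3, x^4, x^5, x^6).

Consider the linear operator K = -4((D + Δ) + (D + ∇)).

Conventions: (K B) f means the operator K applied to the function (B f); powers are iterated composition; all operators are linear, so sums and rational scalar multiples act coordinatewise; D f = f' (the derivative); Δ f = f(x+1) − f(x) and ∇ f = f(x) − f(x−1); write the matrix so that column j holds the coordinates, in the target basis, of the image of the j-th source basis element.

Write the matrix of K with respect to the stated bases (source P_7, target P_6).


the matrix is [[0, -16, 0, -8, 0, -8, 0, -8]; [0, 0, -32, 0, -32, 0, -48, 0]; [0, 0, 0, -48, 0, -80, 0, -168]; [0, 0, 0, 0, -64, 0, -160, 0]; [0, 0, 0, 0, 0, -80, 0, -280]; [0, 0, 0, 0, 0, 0, -96, 0]; [0, 0, 0, 0, 0, 0, 0, -112]] (rows listed top to bottom)

image of 1: 0
image of x: -16
image of x^2: -32x
image of x^3: -48x^2 - 8
image of x^4: -64x^3 - 32x
image of x^5: -80x^4 - 80x^2 - 8
image of x^6: -96x^5 - 160x^3 - 48x
image of x^7: -112x^6 - 280x^4 - 168x^2 - 8
each image's coordinates form column j of the matrix


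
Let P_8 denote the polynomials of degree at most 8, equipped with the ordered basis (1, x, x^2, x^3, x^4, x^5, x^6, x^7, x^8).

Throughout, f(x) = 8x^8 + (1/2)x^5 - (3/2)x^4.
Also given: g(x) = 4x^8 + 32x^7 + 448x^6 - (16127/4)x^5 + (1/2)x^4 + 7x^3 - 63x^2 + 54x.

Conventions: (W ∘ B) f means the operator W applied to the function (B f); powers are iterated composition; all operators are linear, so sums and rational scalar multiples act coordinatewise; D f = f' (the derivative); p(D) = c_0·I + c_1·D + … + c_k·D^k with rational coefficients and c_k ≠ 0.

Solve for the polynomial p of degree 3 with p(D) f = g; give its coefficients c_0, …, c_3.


D^0 f = 8x^8 + (1/2)x^5 - (3/2)x^4
D^1 f = 64x^7 + (5/2)x^4 - 6x^3
D^2 f = 448x^6 + 10x^3 - 18x^2
D^3 f = 2688x^5 + 30x^2 - 36x
matching coefficients of g against c_0 f + c_1 Df + … from the top degree down determines the c_i
solution: c_0 = 1/2, c_1 = 1/2, c_2 = 1, c_3 = -3/2

p(D) = (1/2)·I + (1/2)·D + D^2 − (3/2)·D^3, i.e. c_0 = 1/2, c_1 = 1/2, c_2 = 1, c_3 = -3/2


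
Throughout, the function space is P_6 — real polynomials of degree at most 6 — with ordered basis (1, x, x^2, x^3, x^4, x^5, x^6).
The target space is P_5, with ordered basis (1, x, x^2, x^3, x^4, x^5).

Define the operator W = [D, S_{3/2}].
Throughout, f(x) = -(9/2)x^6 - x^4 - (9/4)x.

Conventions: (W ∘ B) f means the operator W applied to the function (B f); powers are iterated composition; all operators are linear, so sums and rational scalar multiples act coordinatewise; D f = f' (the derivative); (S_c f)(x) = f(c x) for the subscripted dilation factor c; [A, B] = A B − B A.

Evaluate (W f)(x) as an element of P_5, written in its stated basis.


S_{3/2} f = -(6561/128)x^6 - (81/16)x^4 - (27/8)x
D S_{3/2} f = -(19683/64)x^5 - (81/4)x^3 - 27/8
D f = -27x^5 - 4x^3 - 9/4
S_{3/2} D f = -(6561/32)x^5 - (27/2)x^3 - 9/4
[D, S_{3/2}] f = -(6561/64)x^5 - (27/4)x^3 - 9/8

g(x) = -(6561/64)x^5 - (27/4)x^3 - 9/8


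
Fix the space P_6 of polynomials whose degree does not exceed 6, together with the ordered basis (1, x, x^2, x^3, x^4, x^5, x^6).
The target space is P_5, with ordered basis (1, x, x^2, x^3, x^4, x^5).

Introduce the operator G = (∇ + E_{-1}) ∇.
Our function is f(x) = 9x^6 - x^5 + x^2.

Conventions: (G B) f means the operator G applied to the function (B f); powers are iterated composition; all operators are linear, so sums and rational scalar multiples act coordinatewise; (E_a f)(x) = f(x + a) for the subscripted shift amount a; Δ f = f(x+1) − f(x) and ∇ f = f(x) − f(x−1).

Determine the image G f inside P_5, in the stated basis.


g(x) = 54x^5 - 140x^4 + 190x^3 - 145x^2 + 61x - 11

∇ f = 54x^5 - 140x^4 + 190x^3 - 145x^2 + 61x - 11
∇ ∇ f = 270x^4 - 1100x^3 + 1950x^2 - 1690x + 590
E_{-1} ∇ f = 54x^5 - 410x^4 + 1290x^3 - 2095x^2 + 1751x - 601
(∇ + E_{-1}) ∇ f = 54x^5 - 140x^4 + 190x^3 - 145x^2 + 61x - 11


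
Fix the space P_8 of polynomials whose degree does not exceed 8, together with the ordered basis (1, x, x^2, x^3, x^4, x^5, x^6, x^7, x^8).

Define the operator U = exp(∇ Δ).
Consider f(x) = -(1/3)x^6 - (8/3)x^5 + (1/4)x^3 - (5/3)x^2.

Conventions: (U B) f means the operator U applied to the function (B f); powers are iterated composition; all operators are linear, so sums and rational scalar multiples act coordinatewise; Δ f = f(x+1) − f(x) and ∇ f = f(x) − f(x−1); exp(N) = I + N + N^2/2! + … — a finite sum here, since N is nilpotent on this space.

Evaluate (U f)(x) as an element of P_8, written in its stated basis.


the image equals g(x) = -(1/3)x^6 - (8/3)x^5 - 10x^4 - (637/12)x^3 - (215/3)x^2 - (1111/6)x - 64

order-1 term: -10x^4 - (160/3)x^3 - 10x^2 - (151/6)x - 4
order-2 term: -60x^2 - 160x - 20
order-3 term: -40
the series for exp(∇ Δ) f terminates at order 3
exp(∇ Δ) f = -(1/3)x^6 - (8/3)x^5 - 10x^4 - (637/12)x^3 - (215/3)x^2 - (1111/6)x - 64


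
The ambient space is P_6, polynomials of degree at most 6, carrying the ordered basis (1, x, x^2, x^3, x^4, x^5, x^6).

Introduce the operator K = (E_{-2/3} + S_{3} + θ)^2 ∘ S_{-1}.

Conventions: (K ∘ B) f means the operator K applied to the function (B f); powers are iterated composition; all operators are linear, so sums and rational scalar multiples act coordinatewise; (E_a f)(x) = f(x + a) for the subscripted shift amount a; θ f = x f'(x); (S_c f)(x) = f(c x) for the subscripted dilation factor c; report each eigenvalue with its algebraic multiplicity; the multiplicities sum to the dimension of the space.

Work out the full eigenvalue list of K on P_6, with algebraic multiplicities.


λ = -62001 (multiplicity 1), λ = -961 (multiplicity 1), λ = -25 (multiplicity 1), λ = 4 (multiplicity 1), λ = 144 (multiplicity 1), λ = 7396 (multiplicity 1), λ = 541696 (multiplicity 1)

image of 1: 4
image of x: -25x + 14/3
image of x^2: 144x^2 - (68/3)x + 64/9
image of x^3: -961x^3 + 86x^2 - (152/3)x + 104/9
image of x^4: 7396x^4 - 312x^3 + (800/3)x^2 - (3104/27)x + 544/27
image of x^5: -62001x^5 + (3350/3)x^4 - (3760/3)x^3 + (7120/9)x^2 - (21440/81)x + 8992/243
image of x^6: 541696x^6 - 3940x^5 + (16480/3)x^4 - (123680/27)x^3 + (20320/9)x^2 - (16448/27)x + 51200/729
the matrix is upper triangular; its diagonal is (4, -25, 144, -961, 7396, -62001, 541696)
for a triangular matrix the eigenvalues are the diagonal entries, with algebraic multiplicity their repetition count


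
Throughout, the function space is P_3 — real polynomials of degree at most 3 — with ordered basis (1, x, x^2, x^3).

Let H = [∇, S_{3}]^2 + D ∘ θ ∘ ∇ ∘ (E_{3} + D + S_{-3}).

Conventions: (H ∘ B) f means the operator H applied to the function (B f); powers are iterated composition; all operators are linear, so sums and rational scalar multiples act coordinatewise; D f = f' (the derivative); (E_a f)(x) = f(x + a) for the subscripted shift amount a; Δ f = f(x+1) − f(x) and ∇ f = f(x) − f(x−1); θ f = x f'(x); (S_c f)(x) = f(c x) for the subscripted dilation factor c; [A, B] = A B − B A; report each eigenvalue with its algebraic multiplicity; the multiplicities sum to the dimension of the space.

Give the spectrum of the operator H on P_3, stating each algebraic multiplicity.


image of 1: 0
image of x: 0
image of x^2: 44
image of x^3: 336x - 474
the matrix is upper triangular; its diagonal is (0, 0, 0, 0)
for a triangular matrix the eigenvalues are the diagonal entries, with algebraic multiplicity their repetition count

λ = 0 (multiplicity 4)


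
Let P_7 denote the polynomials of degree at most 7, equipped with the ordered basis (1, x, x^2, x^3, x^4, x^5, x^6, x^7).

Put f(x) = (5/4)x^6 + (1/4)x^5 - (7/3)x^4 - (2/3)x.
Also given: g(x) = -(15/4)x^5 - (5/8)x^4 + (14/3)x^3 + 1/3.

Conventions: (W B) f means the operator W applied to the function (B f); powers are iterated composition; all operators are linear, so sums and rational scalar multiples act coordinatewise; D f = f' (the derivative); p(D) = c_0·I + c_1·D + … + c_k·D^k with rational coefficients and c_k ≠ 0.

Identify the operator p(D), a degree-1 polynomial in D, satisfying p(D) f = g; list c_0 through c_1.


c_0 = 0, c_1 = -1/2

D^0 f = (5/4)x^6 + (1/4)x^5 - (7/3)x^4 - (2/3)x
D^1 f = (15/2)x^5 + (5/4)x^4 - (28/3)x^3 - 2/3
matching coefficients of g against c_0 f + c_1 Df + … from the top degree down determines the c_i
solution: c_0 = 0, c_1 = -1/2


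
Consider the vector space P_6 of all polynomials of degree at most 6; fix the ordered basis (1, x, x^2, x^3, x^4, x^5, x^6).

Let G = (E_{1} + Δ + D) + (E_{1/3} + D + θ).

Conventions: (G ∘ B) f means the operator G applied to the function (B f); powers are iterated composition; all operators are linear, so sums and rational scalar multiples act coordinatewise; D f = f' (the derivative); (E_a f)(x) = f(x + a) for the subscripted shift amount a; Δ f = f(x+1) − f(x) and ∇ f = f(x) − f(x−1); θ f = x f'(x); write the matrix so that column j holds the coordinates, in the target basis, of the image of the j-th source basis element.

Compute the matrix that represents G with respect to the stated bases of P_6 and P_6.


the matrix is [[2, 13/3, 19/9, 55/27, 163/81, 487/243, 1459/729]; [0, 3, 26/3, 19/3, 220/27, 815/81, 974/81]; [0, 0, 4, 13, 38/3, 550/27, 815/27]; [0, 0, 0, 5, 52/3, 190/9, 1100/27]; [0, 0, 0, 0, 6, 65/3, 95/3]; [0, 0, 0, 0, 0, 7, 26]; [0, 0, 0, 0, 0, 0, 8]] (rows listed top to bottom)

image of 1: 2
image of x: 3x + 13/3
image of x^2: 4x^2 + (26/3)x + 19/9
image of x^3: 5x^3 + 13x^2 + (19/3)x + 55/27
image of x^4: 6x^4 + (52/3)x^3 + (38/3)x^2 + (220/27)x + 163/81
image of x^5: 7x^5 + (65/3)x^4 + (190/9)x^3 + (550/27)x^2 + (815/81)x + 487/243
image of x^6: 8x^6 + 26x^5 + (95/3)x^4 + (1100/27)x^3 + (815/27)x^2 + (974/81)x + 1459/729
each image's coordinates form column j of the matrix


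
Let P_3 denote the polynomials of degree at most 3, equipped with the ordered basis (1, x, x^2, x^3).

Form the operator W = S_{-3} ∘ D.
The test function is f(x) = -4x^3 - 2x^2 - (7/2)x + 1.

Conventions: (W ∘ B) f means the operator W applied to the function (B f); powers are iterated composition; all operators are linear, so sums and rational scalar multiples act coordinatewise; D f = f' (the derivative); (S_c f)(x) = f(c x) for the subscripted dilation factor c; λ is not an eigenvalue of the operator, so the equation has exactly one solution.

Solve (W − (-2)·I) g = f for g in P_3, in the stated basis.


g(x) = -2x^3 + 26x^2 + (305/4)x - 301/8

write g with unknown coordinates in the stated basis and equate coefficients in (W − (-2)·I) g = f
solving from the highest basis element down gives g = -2x^3 + 26x^2 + (305/4)x - 301/8
check: W g = -54x^2 - 156x + 305/4
so W g − (-2)·g = -4x^3 - 2x^2 - (7/2)x + 1 = f ✓


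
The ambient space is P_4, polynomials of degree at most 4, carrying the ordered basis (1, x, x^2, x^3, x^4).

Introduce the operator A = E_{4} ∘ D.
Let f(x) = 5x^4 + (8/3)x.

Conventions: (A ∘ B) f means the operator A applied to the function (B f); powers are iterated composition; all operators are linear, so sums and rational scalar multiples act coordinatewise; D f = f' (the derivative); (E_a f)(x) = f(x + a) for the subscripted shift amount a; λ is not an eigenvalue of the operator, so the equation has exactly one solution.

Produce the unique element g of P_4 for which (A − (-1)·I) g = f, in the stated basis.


write g with unknown coordinates in the stated basis and equate coefficients in (A − (-1)·I) g = f
solving from the highest basis element down gives g = 5x^4 - 20x^3 - 180x^2 - (352/3)x + 3712/3
check: A g = 20x^3 + 180x^2 + 120x - 3712/3
so A g − (-1)·g = 5x^4 + (8/3)x = f ✓

g(x) = 5x^4 - 20x^3 - 180x^2 - (352/3)x + 3712/3


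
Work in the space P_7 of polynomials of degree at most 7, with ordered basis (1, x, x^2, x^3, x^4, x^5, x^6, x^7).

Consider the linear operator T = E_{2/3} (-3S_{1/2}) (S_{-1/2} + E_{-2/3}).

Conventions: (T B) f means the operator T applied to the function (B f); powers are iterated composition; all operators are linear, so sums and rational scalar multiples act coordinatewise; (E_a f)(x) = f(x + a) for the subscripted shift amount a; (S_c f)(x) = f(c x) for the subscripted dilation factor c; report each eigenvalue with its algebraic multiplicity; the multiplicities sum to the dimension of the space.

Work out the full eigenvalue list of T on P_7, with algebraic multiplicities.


λ = -6 (multiplicity 1), λ = -15/16 (multiplicity 1), λ = -3/4 (multiplicity 1), λ = -21/64 (multiplicity 1), λ = -51/256 (multiplicity 1), λ = -93/1024 (multiplicity 1), λ = -195/4096 (multiplicity 1), λ = -381/16384 (multiplicity 1)

image of 1: -6
image of x: -(3/4)x + 3/2
image of x^2: -(15/16)x^2 + (3/4)x - 5/12
image of x^3: -(21/64)x^3 + (27/32)x^2 - (7/16)x + 1/8
image of x^4: -(51/256)x^4 + (15/32)x^3 - (17/32)x^2 + (5/24)x - 17/432
image of x^5: -(93/1024)x^5 + (165/512)x^4 - (155/384)x^3 + (55/192)x^2 - (155/1728)x + 11/864
image of x^6: -(195/4096)x^6 + (189/1024)x^5 - (325/1024)x^4 + (35/128)x^3 - (325/2304)x^2 + (7/192)x - 65/15552
image of x^7: -(381/16384)x^7 + (903/8192)x^6 - (889/4096)x^5 + (1505/6144)x^4 - (4445/27648)x^3 + (301/4608)x^2 - (889/62208)x + 43/31104
the matrix is upper triangular; its diagonal is (-6, -3/4, -15/16, -21/64, -51/256, -93/1024, -195/4096, -381/16384)
for a triangular matrix the eigenvalues are the diagonal entries, with algebraic multiplicity their repetition count


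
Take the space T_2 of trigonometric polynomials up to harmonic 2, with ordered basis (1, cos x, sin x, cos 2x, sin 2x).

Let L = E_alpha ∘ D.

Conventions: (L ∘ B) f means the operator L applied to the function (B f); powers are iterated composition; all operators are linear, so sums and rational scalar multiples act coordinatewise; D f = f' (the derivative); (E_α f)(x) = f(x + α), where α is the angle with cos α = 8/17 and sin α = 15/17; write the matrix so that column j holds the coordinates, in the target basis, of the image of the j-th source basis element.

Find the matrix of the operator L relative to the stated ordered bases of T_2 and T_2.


the matrix is [[0, 0, 0, 0, 0]; [0, -15/17, 8/17, 0, 0]; [0, -8/17, -15/17, 0, 0]; [0, 0, 0, -480/289, -322/289]; [0, 0, 0, 322/289, -480/289]] (rows listed top to bottom)

image of 1: 0
image of cos x: -(15/17)cos x - (8/17)sin x
image of sin x: (8/17)cos x - (15/17)sin x
image of cos 2x: -(480/289)cos 2x + (322/289)sin 2x
image of sin 2x: -(322/289)cos 2x - (480/289)sin 2x
each image's coordinates form column j of the matrix


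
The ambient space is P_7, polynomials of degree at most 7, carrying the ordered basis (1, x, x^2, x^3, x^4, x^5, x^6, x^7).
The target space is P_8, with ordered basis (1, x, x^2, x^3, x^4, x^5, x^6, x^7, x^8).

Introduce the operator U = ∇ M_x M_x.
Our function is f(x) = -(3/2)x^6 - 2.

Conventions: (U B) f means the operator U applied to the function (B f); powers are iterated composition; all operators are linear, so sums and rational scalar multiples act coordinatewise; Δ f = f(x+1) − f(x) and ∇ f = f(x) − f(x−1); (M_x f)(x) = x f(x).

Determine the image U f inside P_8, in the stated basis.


g(x) = -12x^7 + 42x^6 - 84x^5 + 105x^4 - 84x^3 + 42x^2 - 16x + 7/2

M_x f = -(3/2)x^7 - 2x
M_x M_x f = -(3/2)x^8 - 2x^2
∇ (M_x M_x) f = -12x^7 + 42x^6 - 84x^5 + 105x^4 - 84x^3 + 42x^2 - 16x + 7/2


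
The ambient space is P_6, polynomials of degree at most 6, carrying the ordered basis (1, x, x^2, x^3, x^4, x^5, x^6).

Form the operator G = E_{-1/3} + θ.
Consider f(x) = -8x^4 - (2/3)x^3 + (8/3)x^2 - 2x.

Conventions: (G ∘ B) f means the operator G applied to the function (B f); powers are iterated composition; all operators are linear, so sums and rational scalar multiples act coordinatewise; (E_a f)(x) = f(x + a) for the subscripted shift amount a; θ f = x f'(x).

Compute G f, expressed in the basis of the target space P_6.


E_{-1/3} f = -8x^4 + 10x^3 - 2x^2 - (76/27)x + 8/9
θ f = -32x^4 - 2x^3 + (16/3)x^2 - 2x
(E_{-1/3} + θ) f = -40x^4 + 8x^3 + (10/3)x^2 - (130/27)x + 8/9

g(x) = -40x^4 + 8x^3 + (10/3)x^2 - (130/27)x + 8/9


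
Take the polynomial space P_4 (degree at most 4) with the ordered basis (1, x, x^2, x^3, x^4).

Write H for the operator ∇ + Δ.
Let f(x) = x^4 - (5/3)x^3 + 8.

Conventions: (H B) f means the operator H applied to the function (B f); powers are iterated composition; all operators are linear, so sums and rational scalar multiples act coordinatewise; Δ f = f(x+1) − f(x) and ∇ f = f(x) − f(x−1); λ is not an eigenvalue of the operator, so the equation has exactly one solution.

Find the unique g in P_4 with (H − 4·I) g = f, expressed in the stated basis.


the image equals g(x) = -(1/4)x^4 - (1/12)x^3 - (1/8)x^2 - (5/8)x - 113/48

write g with unknown coordinates in the stated basis and equate coefficients in (H − 4·I) g = f
solving from the highest basis element down gives g = -(1/4)x^4 - (1/12)x^3 - (1/8)x^2 - (5/8)x - 113/48
check: H g = -2x^3 - (1/2)x^2 - (5/2)x - 17/12
so H g − 4·g = x^4 - (5/3)x^3 + 8 = f ✓


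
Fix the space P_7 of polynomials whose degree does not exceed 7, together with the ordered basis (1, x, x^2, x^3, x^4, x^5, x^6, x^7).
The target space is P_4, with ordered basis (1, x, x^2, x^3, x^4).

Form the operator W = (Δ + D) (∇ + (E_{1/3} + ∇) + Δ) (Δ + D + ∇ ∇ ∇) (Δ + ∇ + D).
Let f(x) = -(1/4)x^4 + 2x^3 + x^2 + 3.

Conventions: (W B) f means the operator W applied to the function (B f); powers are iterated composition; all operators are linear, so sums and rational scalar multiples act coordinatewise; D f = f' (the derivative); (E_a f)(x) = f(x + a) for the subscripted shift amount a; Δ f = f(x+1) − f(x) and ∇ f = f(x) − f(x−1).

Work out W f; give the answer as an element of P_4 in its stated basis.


the result is g(x) = -72x - 132

Δ f = -x^3 + (9/2)x^2 + 7x + 11/4
∇ f = -x^3 + (15/2)x^2 - 5x + 5/4
D f = -x^3 + 6x^2 + 2x
(Δ + ∇ + D) f = -3x^3 + 18x^2 + 4x + 4
Δ (Δ + ∇ + D) f = -9x^2 + 27x + 19
D (Δ + ∇ + D) f = -9x^2 + 36x + 4
∇ (Δ + ∇ + D) f = -9x^2 + 45x - 17
∇ ∇ (Δ + ∇ + D) f = -18x + 54
∇ ∇ ∇ (Δ + ∇ + D) f = -18
(Δ + D + ∇ ∇ ∇) (Δ + ∇ + D) f = -18x^2 + 63x + 5
∇ (Δ + D + ∇ ∇ ∇) (Δ + ∇ + D) f = -36x + 81
E_{1/3} (Δ + D + ∇ ∇ ∇) (Δ + ∇ + D) f = -18x^2 + 51x + 24
∇ (Δ + D + ∇ ∇ ∇) (Δ + ∇ + D) f = -36x + 81
(E_{1/3} + ∇) (Δ + D + ∇ ∇ ∇) (Δ + ∇ + D) f = -18x^2 + 15x + 105
Δ (Δ + D + ∇ ∇ ∇) (Δ + ∇ + D) f = -36x + 45
(∇ + (E_{1/3} + ∇) + Δ) (Δ + D + ∇ ∇ ∇) (Δ + ∇ + D) f = -18x^2 - 57x + 231
Δ ((∇ + (E_{1/3} + ∇) + Δ) (Δ + D + ∇ ∇ ∇) (Δ + ∇ + D)) f = -36x - 75
D ((∇ + (E_{1/3} + ∇) + Δ) (Δ + D + ∇ ∇ ∇) (Δ + ∇ + D)) f = -36x - 57
(Δ + D) ((∇ + (E_{1/3} + ∇) + Δ) (Δ + D + ∇ ∇ ∇) (Δ + ∇ + D)) f = -72x - 132


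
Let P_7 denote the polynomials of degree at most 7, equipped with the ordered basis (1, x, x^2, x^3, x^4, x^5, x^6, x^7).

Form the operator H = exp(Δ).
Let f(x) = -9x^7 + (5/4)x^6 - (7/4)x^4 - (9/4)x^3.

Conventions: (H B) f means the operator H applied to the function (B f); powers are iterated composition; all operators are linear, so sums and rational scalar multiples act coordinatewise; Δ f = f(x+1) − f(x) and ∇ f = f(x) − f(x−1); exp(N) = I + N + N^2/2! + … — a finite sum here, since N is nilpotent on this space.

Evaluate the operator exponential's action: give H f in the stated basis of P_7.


the result is g(x) = -9x^7 - (247/4)x^6 - (741/2)x^5 - (6157/4)x^4 - (18437/4)x^3 - (19149/2)x^2 - (24895/2)x - 30707/4

order-1 term: -63x^6 - (363/2)x^5 - (1185/4)x^4 - 297x^3 - (375/2)x^2 - (277/4)x - 47/4
order-2 term: -189x^5 - (3705/4)x^4 - 2130x^3 - (10857/4)x^2 - (7473/4)x - 2189/4
order-3 term: -315x^4 - 1865x^3 - (9225/2)x^2 - (10979/2)x - 10437/4
order-4 term: -315x^3 - (7485/4)x^2 - 4020x - 6141/2
order-5 term: -189x^2 - (1875/2)x - 4965/4
order-6 term: -63x - 751/4
order-7 term: -9
the series for exp(Δ) f terminates at order 7
exp(Δ) f = -9x^7 - (247/4)x^6 - (741/2)x^5 - (6157/4)x^4 - (18437/4)x^3 - (19149/2)x^2 - (24895/2)x - 30707/4


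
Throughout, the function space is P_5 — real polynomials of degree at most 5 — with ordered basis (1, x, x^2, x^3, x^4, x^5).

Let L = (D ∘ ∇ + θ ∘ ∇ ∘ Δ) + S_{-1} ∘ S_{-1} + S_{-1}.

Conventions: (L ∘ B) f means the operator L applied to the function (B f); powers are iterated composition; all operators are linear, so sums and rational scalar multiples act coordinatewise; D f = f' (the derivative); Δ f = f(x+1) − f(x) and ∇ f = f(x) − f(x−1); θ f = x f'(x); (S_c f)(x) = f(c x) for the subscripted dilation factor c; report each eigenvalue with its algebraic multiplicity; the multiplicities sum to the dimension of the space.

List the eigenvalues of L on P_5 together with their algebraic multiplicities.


λ = 0 (multiplicity 3), λ = 2 (multiplicity 3)

image of 1: 2
image of x: 0
image of x^2: 2x^2 + 2
image of x^3: 12x - 3
image of x^4: 2x^4 + 36x^2 - 12x + 4
image of x^5: 80x^3 - 30x^2 + 30x - 5
the matrix is upper triangular; its diagonal is (2, 0, 2, 0, 2, 0)
for a triangular matrix the eigenvalues are the diagonal entries, with algebraic multiplicity their repetition count


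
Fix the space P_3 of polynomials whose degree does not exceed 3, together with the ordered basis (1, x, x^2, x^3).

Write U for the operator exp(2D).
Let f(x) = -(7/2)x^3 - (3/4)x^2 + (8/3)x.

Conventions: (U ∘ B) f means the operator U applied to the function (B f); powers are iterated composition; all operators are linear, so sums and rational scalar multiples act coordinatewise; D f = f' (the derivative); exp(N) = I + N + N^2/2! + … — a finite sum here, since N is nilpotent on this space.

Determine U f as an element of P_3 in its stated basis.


order-1 term: -21x^2 - 3x + 16/3
order-2 term: -42x - 3
order-3 term: -28
the series for exp(2D) f terminates at order 3
exp(2D) f = -(7/2)x^3 - (87/4)x^2 - (127/3)x - 77/3

the image equals g(x) = -(7/2)x^3 - (87/4)x^2 - (127/3)x - 77/3


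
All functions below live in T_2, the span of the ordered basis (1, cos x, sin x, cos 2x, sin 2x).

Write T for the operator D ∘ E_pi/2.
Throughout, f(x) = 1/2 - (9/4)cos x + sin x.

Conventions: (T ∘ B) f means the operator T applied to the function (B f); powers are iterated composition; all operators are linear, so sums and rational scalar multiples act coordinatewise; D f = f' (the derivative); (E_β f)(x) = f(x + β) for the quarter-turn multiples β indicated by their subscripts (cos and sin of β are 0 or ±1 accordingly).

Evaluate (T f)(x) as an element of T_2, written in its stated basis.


E_pi/2 f = 1/2 + cos x + (9/4)sin x
D E_pi/2 f = (9/4)cos x - sin x

the image equals g(x) = (9/4)cos x - sin x


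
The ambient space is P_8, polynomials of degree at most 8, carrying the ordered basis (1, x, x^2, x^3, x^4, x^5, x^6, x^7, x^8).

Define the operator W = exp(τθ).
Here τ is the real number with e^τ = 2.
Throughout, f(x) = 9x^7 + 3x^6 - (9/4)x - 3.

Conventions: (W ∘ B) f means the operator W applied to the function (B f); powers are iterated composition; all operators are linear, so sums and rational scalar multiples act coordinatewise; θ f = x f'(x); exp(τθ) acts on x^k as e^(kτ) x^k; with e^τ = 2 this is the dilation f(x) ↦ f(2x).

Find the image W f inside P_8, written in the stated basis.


g(x) = 1152x^7 + 192x^6 - (9/2)x - 3

exp(τθ) x^k = e^(kτ) x^k; with e^τ = 2 this sends x^k to 2^k x^k
x ↦ 2 x
x^6 ↦ 64 x^6
x^7 ↦ 128 x^7
applying this coordinatewise to f: exp(τθ) f = 1152x^7 + 192x^6 - (9/2)x - 3


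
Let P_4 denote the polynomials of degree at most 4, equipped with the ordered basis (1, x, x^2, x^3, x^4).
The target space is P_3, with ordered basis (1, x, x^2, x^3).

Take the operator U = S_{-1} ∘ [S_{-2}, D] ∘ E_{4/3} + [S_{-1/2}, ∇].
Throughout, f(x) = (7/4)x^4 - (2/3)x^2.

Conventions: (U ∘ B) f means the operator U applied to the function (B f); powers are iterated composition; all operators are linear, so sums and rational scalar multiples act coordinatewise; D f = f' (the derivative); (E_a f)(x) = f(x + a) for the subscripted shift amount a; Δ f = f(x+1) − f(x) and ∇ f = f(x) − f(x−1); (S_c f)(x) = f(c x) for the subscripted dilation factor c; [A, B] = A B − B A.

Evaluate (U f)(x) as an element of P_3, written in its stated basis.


the image equals g(x) = (2667/16)x^3 + (10689/32)x^2 + (3409/16)x + 24943/576

E_{4/3} f = (7/4)x^4 + (28/3)x^3 + 18x^2 + (400/27)x + 352/81
D E_{4/3} f = 7x^3 + 28x^2 + 36x + 400/27
S_{-2} D E_{4/3} f = -56x^3 + 112x^2 - 72x + 400/27
S_{-2} E_{4/3} f = 28x^4 - (224/3)x^3 + 72x^2 - (800/27)x + 352/81
D S_{-2} E_{4/3} f = 112x^3 - 224x^2 + 144x - 800/27
[S_{-2}, D] E_{4/3} f = -168x^3 + 336x^2 - 216x + 400/9
S_{-1} [S_{-2}, D] E_{4/3} f = 168x^3 + 336x^2 + 216x + 400/9
∇ f = 7x^3 - (21/2)x^2 + (17/3)x - 13/12
S_{-1/2} ∇ f = -(7/8)x^3 - (21/8)x^2 - (17/6)x - 13/12
S_{-1/2} f = (7/64)x^4 - (1/6)x^2
∇ S_{-1/2} f = (7/16)x^3 - (21/32)x^2 + (5/48)x + 11/192
[S_{-1/2}, ∇] f = -(21/16)x^3 - (63/32)x^2 - (47/16)x - 73/64
(S_{-1} ∘ [S_{-2}, D] ∘ E_{4/3} + [S_{-1/2}, ∇]) f = (2667/16)x^3 + (10689/32)x^2 + (3409/16)x + 24943/576


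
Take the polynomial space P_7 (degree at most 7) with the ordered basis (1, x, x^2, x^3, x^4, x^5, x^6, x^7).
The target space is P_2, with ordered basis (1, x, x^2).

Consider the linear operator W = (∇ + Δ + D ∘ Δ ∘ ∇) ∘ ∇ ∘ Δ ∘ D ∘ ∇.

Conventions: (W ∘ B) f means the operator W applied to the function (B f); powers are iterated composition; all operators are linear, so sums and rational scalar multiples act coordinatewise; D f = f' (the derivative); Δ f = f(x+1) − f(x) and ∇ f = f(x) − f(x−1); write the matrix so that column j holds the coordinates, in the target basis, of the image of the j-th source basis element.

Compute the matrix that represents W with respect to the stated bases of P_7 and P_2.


image of 1: 0
image of x: 0
image of x^2: 0
image of x^3: 0
image of x^4: 0
image of x^5: 240
image of x^6: 1440x - 720
image of x^7: 5040x^2 - 5040x + 9240
each image's coordinates form column j of the matrix

the matrix is [[0, 0, 0, 0, 0, 240, -720, 9240]; [0, 0, 0, 0, 0, 0, 1440, -5040]; [0, 0, 0, 0, 0, 0, 0, 5040]] (rows listed top to bottom)


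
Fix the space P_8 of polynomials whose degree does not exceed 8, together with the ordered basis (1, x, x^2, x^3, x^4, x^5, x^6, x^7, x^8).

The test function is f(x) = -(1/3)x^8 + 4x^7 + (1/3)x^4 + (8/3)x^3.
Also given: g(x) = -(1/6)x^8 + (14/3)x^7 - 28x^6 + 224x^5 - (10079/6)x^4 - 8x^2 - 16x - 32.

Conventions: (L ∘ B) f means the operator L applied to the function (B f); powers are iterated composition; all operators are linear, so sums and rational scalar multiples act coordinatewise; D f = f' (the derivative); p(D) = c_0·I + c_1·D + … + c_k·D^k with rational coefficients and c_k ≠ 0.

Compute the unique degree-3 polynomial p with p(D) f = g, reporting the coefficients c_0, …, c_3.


D^0 f = -(1/3)x^8 + 4x^7 + (1/3)x^4 + (8/3)x^3
D^1 f = -(8/3)x^7 + 28x^6 + (4/3)x^3 + 8x^2
D^2 f = -(56/3)x^6 + 168x^5 + 4x^2 + 16x
D^3 f = -112x^5 + 840x^4 + 8x + 16
matching coefficients of g against c_0 f + c_1 Df + … from the top degree down determines the c_i
solution: c_0 = 1/2, c_1 = -1, c_2 = 0, c_3 = -2

p(D) = (1/2)·I − D − 2·D^3, i.e. c_0 = 1/2, c_1 = -1, c_2 = 0, c_3 = -2


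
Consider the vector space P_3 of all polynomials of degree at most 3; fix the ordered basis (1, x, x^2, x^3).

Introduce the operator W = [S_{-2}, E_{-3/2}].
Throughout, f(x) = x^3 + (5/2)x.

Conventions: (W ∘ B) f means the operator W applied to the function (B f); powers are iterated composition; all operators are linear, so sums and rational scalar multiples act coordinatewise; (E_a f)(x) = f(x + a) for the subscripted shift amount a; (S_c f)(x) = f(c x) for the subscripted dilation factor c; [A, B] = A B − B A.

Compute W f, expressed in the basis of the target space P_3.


g(x) = -54x^2 + (81/2)x - 333/8

E_{-3/2} f = x^3 - (9/2)x^2 + (37/4)x - 57/8
S_{-2} E_{-3/2} f = -8x^3 - 18x^2 - (37/2)x - 57/8
S_{-2} f = -8x^3 - 5x
E_{-3/2} S_{-2} f = -8x^3 + 36x^2 - 59x + 69/2
[S_{-2}, E_{-3/2}] f = -54x^2 + (81/2)x - 333/8


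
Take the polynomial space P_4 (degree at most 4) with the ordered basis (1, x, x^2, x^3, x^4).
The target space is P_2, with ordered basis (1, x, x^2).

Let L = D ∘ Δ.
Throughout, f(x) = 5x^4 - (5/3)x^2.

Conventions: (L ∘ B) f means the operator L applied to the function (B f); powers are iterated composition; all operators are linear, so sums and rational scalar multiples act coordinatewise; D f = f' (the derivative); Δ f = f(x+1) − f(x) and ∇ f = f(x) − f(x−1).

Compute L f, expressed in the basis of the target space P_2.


Δ f = 20x^3 + 30x^2 + (50/3)x + 10/3
D Δ f = 60x^2 + 60x + 50/3

the result is g(x) = 60x^2 + 60x + 50/3


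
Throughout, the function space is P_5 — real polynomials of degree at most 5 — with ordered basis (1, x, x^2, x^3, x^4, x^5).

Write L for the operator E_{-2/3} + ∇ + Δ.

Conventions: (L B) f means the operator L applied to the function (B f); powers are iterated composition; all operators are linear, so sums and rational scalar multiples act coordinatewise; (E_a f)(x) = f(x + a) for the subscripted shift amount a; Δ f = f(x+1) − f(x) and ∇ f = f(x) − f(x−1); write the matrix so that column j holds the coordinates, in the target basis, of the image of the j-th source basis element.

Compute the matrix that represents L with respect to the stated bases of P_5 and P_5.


image of 1: 1
image of x: x + 4/3
image of x^2: x^2 + (8/3)x + 4/9
image of x^3: x^3 + 4x^2 + (4/3)x + 46/27
image of x^4: x^4 + (16/3)x^3 + (8/3)x^2 + (184/27)x + 16/81
image of x^5: x^5 + (20/3)x^4 + (40/9)x^3 + (460/27)x^2 + (80/81)x + 454/243
each image's coordinates form column j of the matrix

the matrix is [[1, 4/3, 4/9, 46/27, 16/81, 454/243]; [0, 1, 8/3, 4/3, 184/27, 80/81]; [0, 0, 1, 4, 8/3, 460/27]; [0, 0, 0, 1, 16/3, 40/9]; [0, 0, 0, 0, 1, 20/3]; [0, 0, 0, 0, 0, 1]] (rows listed top to bottom)


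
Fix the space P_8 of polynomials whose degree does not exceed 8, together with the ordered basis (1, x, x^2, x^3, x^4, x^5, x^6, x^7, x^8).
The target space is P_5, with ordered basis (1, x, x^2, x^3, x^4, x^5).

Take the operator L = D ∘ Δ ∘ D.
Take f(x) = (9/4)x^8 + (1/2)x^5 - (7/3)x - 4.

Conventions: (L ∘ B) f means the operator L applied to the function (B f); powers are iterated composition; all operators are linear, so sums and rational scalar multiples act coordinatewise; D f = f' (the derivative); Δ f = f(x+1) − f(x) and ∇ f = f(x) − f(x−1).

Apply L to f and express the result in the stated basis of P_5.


the result is g(x) = 756x^5 + 1890x^4 + 2520x^3 + 1920x^2 + 786x + 136

D f = 18x^7 + (5/2)x^4 - 7/3
Δ D f = 126x^6 + 378x^5 + 630x^4 + 640x^3 + 393x^2 + 136x + 41/2
D (Δ ∘ D) f = 756x^5 + 1890x^4 + 2520x^3 + 1920x^2 + 786x + 136
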